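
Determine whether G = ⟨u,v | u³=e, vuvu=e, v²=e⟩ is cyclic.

Every cyclic group is abelian. But u·v = uv while v·u = u²v, so u·v ≠ v·u and G is not abelian. Hence G is not cyclic.

Answer: No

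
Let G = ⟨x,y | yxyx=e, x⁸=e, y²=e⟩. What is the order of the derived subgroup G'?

G' = [G, G] is generated by all commutators. The generator-pair commutators are: [x, y] = x².
The subgroup they normally generate is {e, x², x⁴, x⁶}, of order 4.
Check: |G/G'| = 16/4 = 4 is the order of the abelianisation.

Answer: 4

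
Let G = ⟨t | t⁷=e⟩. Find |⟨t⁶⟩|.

|⟨t⁶⟩| equals the order of t⁶. Compute successive powers until reaching e:
  (t⁶)¹ = t⁶, (t⁶)² = t⁵, (t⁶)³ = t⁴, (t⁶)⁴ = t³, (t⁶)⁵ = t², (t⁶)⁶ = t, (t⁶)⁷ = e.
The smallest positive k with (t⁶)ᵏ = e is 7, so |⟨t⁶⟩| = 7.

Answer: 7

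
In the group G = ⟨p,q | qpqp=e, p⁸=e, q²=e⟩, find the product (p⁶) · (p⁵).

Compute (p⁶) · (p⁵) by multiplying left to right and reducing via the relations at each step:
  (p⁶) · p⁵ = p³

Answer: p³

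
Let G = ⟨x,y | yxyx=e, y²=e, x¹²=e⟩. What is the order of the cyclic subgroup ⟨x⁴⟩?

|⟨x⁴⟩| equals the order of x⁴. Compute successive powers until reaching e:
  (x⁴)¹ = x⁴, (x⁴)² = x⁸, (x⁴)³ = e.
The smallest positive k with (x⁴)ᵏ = e is 3, so |⟨x⁴⟩| = 3.

Answer: 3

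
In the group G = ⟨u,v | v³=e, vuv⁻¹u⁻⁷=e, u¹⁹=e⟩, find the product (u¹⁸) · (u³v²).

Compute (u¹⁸) · (u³v²) by multiplying left to right and reducing via the relations at each step:
  (u¹⁸) · u³ = u²
  (u²) · v² = u²v²

Answer: u²v²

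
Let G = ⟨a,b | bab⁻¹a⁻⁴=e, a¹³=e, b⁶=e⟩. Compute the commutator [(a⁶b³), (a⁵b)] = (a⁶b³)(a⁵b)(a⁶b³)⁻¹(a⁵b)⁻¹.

[(a⁶b³), (a⁵b)] = (a⁶b³)·(a⁵b)·(a⁶b³)⁻¹·(a⁵b)⁻¹.
  (a⁶b³) · (a⁵b) = ab⁴
  (ab⁴) · (a⁶b³) = a³b
  (a³b) · (a²b⁵) = a¹¹

Answer: a¹¹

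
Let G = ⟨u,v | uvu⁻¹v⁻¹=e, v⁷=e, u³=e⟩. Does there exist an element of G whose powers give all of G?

|G| = 21. The element uv has order 21 (its powers give 21 distinct elements), so ⟨uv⟩ = G and G is cyclic.

Answer: Yes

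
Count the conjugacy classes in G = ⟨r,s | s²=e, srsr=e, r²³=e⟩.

The conjugacy classes (representative and size) are:
  [e] (size 1), [r] (size 2), [r²¹] (size 2), [r²⁰] (size 2), [r⁴] (size 2), [r¹⁸] (size 2), [r⁶] (size 2), [r¹⁶] (size 2), [r⁸] (size 2), [r⁹] (size 2), [r¹⁰] (size 2), [r¹²] (size 2), [r¹⁸s] (size 23).
Class equation: 1 + 2 + 2 + 2 + 2 + 2 + 2 + 2 + 2 + 2 + 2 + 2 + 23 = 46 = |G|. So G has 13 conjugacy classes.

Answer: 13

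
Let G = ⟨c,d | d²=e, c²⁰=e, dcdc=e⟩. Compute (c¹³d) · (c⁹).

Compute (c¹³d) · (c⁹) by multiplying left to right and reducing via the relations at each step:
  (c¹³d) · c⁹ = c⁴d

Answer: c⁴d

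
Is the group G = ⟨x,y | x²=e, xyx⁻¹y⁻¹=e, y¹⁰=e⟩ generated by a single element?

|G| = 20, but the maximum element order in G is 10 < 20. No single element generates all of G, so G is not cyclic.

Answer: No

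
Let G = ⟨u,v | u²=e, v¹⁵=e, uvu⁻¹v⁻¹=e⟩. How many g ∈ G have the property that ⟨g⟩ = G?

G is cyclic of order 30. An element generates G iff its order is 30, and a cyclic group of order 30 has exactly φ(30) = 8 such elements.

Answer: 8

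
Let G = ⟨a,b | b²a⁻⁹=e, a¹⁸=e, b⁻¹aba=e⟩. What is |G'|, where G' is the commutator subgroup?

G' = [G, G] is generated by all commutators. The generator-pair commutators are: [a, b] = a².
The subgroup they normally generate is {e, a², a⁴, a⁶, a⁸, a¹⁰, a¹², a¹⁴, a¹⁶}, of order 9.
Check: |G/G'| = 36/9 = 4 is the order of the abelianisation.

Answer: 9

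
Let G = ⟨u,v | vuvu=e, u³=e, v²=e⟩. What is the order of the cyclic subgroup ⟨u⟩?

|⟨u⟩| equals the order of u. Compute successive powers until reaching e:
  u¹ = u, u² = u², u³ = e.
The smallest positive k with uᵏ = e is 3, so |⟨u⟩| = 3.

Answer: 3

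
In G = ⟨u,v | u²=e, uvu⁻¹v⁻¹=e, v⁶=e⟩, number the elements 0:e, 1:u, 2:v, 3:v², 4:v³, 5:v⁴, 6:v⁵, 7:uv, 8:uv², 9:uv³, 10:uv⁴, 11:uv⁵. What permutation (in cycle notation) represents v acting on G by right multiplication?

(0 2 3 4 5 6)(1 7 8 9 10 11)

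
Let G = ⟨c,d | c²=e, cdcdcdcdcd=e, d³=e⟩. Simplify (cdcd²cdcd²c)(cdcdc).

Compute (cdcd²cdcd²c) · (cdcdc) by multiplying left to right and reducing via the relations at each step:
  (cdcd²cdcd²c) · c = cdcd²cdcd²
  (cdcd²cdcd²) · d = cdcd²cdc
  (cdcd²cdc) · c = cdcd²cd
  (cdcd²cd) · d = cdcd²cd²
  (cdcd²cd²) · c = cd²cdcd

Answer: cd²cdcd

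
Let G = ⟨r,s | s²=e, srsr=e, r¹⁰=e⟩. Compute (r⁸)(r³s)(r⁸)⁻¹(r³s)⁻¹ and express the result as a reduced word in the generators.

[(r⁸), (r³s)] = (r⁸)·(r³s)·(r⁸)⁻¹·(r³s)⁻¹.
  (r⁸) · (r³s) = rs
  (rs) · (r²) = r⁹s
  (r⁹s) · (r³s) = r⁶

Answer: r⁶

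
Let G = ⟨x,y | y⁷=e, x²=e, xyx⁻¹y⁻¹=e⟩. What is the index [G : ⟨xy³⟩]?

First find ord(xy³) by computing successive powers:
  (xy³)¹ = xy³, (xy³)² = y⁶, (xy³)³ = xy², (xy³)⁴ = y⁵, (xy³)⁵ = xy, (xy³)⁶ = y⁴, (xy³)⁷ = x, (xy³)⁸ = y³, (xy³)⁹ = xy⁶, (xy³)¹⁰ = y², (xy³)¹¹ = xy⁵, (xy³)¹² = y, (xy³)¹³ = xy⁴, (xy³)¹⁴ = e.
So |⟨xy³⟩| = ord(xy³) = 14. With |G| = 14, by Lagrange [G : ⟨xy³⟩] = 14/14 = 1.

Answer: 1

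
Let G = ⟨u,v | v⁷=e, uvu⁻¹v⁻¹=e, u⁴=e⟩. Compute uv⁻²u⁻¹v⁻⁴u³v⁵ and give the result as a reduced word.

Multiply left to right, reducing at each step:
  u · v⁻² = uv⁵
  (uv⁵) · u⁻¹ = v⁵
  (v⁵) · v⁻⁴ = v
  v · u³ = u³v
  (u³v) · v⁵ = u³v⁶

Answer: u³v⁶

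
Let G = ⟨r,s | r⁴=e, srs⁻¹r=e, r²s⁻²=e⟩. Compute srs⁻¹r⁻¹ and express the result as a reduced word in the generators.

[s, r] = s·r·s⁻¹·r⁻¹.
  s · r = rs⁻¹
  (rs⁻¹) · (s⁻¹) = r³
  (r³) · (r³) = r²

Answer: r²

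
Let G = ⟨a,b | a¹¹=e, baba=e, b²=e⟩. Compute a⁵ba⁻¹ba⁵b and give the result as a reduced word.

Multiply left to right, reducing at each step:
  (a⁵) · b = a⁵b
  (a⁵b) · a⁻¹ = a⁶b
  (a⁶b) · b = a⁶
  (a⁶) · a⁵ = e
  e · b = b

Answer: b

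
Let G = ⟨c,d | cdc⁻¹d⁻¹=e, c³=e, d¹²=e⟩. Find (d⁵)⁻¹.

The order of (d⁵) is 12 (smallest k with (d⁵)ᵏ = e), so (d⁵)⁻¹ = (d⁵)¹¹ = d⁷.
Check: (d⁵) · (d⁷) → (d⁵) · d⁷ = e, giving e as required.

Answer: d⁷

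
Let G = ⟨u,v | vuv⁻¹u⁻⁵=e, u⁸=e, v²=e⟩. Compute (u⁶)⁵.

Compute successive powers of (u⁶), reducing at each step:
  (u⁶)²: (u⁶) · u⁶ = u⁴
  (u⁶)³: (u⁴) · u⁶ = u²
  (u⁶)⁴: (u²) · u⁶ = e
  (u⁶)⁵: e · u⁶ = u⁶

Answer: u⁶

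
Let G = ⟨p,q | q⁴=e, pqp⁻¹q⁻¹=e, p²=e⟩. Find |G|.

Enumerate words in the generators, reducing via the relations: the distinct elements are
  {e, p, q, pq, q², q³, pq², pq³}.
No further products give new elements, so |G| = 8.

Answer: 8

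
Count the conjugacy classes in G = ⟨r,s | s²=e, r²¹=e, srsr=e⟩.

The conjugacy classes (representative and size) are:
  [e] (size 1), [r²⁰] (size 2), [r²] (size 2), [r³] (size 2), [r¹⁷] (size 2), [r⁵] (size 2), [r⁶] (size 2), [r⁷] (size 2), [r⁸] (size 2), [r⁹] (size 2), [r¹⁰] (size 2), [s] (size 21).
Class equation: 1 + 2 + 2 + 2 + 2 + 2 + 2 + 2 + 2 + 2 + 2 + 21 = 42 = |G|. So G has 12 conjugacy classes.

Answer: 12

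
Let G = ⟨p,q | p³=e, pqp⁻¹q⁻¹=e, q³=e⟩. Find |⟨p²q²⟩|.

|⟨p²q²⟩| equals the order of p²q². Compute successive powers until reaching e:
  (p²q²)¹ = p²q², (p²q²)² = pq, (p²q²)³ = e.
The smallest positive k with (p²q²)ᵏ = e is 3, so |⟨p²q²⟩| = 3.

Answer: 3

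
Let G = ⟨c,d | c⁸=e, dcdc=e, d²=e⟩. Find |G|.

Enumerate words in the generators, reducing via the relations: the distinct elements are
  {c, d, e, cd, c², c³, c⁴, c⁵, c⁶, c⁷, c²d, c³d, c⁴d, c⁵d, c⁶d, c⁷d}.
No further products give new elements, so |G| = 16.

Answer: 16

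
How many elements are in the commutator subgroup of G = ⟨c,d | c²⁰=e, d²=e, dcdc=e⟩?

G' = [G, G] is generated by all commutators. The generator-pair commutators are: [c, d] = c².
The subgroup they normally generate is {e, c², c⁴, c⁶, c⁸, c¹⁰, c¹², c¹⁴, c¹⁶, c¹⁸}, of order 10.
Check: |G/G'| = 40/10 = 4 is the order of the abelianisation.

Answer: 10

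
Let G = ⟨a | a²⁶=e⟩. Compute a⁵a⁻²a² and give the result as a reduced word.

Multiply left to right, reducing at each step:
  (a⁵) · a⁻² = a³
  (a³) · a² = a⁵

Answer: a⁵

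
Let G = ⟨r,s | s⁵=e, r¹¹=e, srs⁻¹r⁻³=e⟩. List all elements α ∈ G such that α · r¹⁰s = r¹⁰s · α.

⟨r¹⁰s⟩ ⊆ C_G(r¹⁰s) since powers of r¹⁰s commute with r¹⁰s; so |C_G(r¹⁰s)| ≥ |⟨r¹⁰s⟩| = 5.
By orbit–stabilizer, |C_G(r¹⁰s)| = |G| / |conj. class of r¹⁰s| = 55 / 11 = 5.
The 5 elements commuting with r¹⁰s are {e, r⁴s⁴, r⁷s², r¹⁰s, r⁹s³}.

Answer: {e, r⁴s⁴, r⁷s², r¹⁰s, r⁹s³}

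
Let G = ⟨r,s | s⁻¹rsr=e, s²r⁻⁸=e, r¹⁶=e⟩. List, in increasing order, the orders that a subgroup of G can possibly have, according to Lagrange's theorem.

|G| = 32 = 2⁵. By Lagrange's theorem the order of any subgroup divides 32; the divisors of 32 are 1, 2, 4, 8, 16, 32.

Answer: 1, 2, 4, 8, 16, 32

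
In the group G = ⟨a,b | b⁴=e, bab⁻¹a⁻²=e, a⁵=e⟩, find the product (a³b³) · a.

Compute (a³b³) · a by multiplying left to right and reducing via the relations at each step:
  (a³b³) · a = ab³

Answer: ab³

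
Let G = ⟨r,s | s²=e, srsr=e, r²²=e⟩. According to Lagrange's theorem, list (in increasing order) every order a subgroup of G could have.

|G| = 44 = 2² · 11. By Lagrange's theorem the order of any subgroup divides 44; the divisors of 44 are 1, 2, 4, 11, 22, 44.

Answer: 1, 2, 4, 11, 22, 44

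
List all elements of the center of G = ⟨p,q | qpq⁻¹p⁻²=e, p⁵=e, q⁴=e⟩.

An element z ∈ Z(G) iff z commutes with every generator.
For example e is central: e·p = p = p·e; e·q = q = q·e.
Whereas p ∉ Z(G) since p·q = pq ≠ p²q = q·p.
Checking each of the 20 elements this way gives Z(G) = {e}, of order 1.

Answer: {e}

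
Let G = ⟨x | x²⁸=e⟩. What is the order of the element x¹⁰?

Compute successive powers until reaching e:
  (x¹⁰)¹ = x¹⁰, (x¹⁰)² = x²⁰, (x¹⁰)³ = x², (x¹⁰)⁴ = x¹², (x¹⁰)⁵ = x²², (x¹⁰)⁶ = x⁴, (x¹⁰)⁷ = x¹⁴, (x¹⁰)⁸ = x²⁴, (x¹⁰)⁹ = x⁶, (x¹⁰)¹⁰ = x¹⁶, (x¹⁰)¹¹ = x²⁶, (x¹⁰)¹² = x⁸, (x¹⁰)¹³ = x¹⁸, (x¹⁰)¹⁴ = e.
The smallest positive k with (x¹⁰)ᵏ = e is 14.

Answer: 14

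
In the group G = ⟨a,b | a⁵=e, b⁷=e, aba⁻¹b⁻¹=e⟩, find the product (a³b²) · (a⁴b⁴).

Compute (a³b²) · (a⁴b⁴) by multiplying left to right and reducing via the relations at each step:
  (a³b²) · a⁴ = a²b²
  (a²b²) · b⁴ = a²b⁶

Answer: a²b⁶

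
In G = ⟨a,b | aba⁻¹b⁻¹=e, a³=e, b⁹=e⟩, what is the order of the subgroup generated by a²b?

|⟨a²b⟩| equals the order of a²b. Compute successive powers until reaching e:
  (a²b)¹ = a²b, (a²b)² = ab², (a²b)³ = b³, (a²b)⁴ = a²b⁴, (a²b)⁵ = ab⁵, (a²b)⁶ = b⁶, (a²b)⁷ = a²b⁷, (a²b)⁸ = ab⁸, (a²b)⁹ = e.
The smallest positive k with (a²b)ᵏ = e is 9, so |⟨a²b⟩| = 9.

Answer: 9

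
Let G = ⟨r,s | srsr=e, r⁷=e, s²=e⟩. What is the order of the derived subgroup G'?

G' = [G, G] is generated by all commutators. The generator-pair commutators are: [r, s] = r².
The subgroup they normally generate is {e, r, r², r³, r⁴, r⁵, r⁶}, of order 7.
Check: |G/G'| = 14/7 = 2 is the order of the abelianisation.

Answer: 7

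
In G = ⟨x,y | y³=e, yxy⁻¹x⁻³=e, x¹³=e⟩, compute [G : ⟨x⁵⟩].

First find ord(x⁵) by computing successive powers:
  (x⁵)¹ = x⁵, (x⁵)² = x¹⁰, (x⁵)³ = x², (x⁵)⁴ = x⁷, (x⁵)⁵ = x¹², (x⁵)⁶ = x⁴, (x⁵)⁷ = x⁹, (x⁵)⁸ = x, (x⁵)⁹ = x⁶, (x⁵)¹⁰ = x¹¹, (x⁵)¹¹ = x³, (x⁵)¹² = x⁸, (x⁵)¹³ = e.
So |⟨x⁵⟩| = ord(x⁵) = 13. With |G| = 39, by Lagrange [G : ⟨x⁵⟩] = 39/13 = 3.

Answer: 3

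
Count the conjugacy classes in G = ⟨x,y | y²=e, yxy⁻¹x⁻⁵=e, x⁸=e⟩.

The conjugacy classes (representative and size) are:
  [e] (size 1), [x⁵] (size 2), [x²] (size 1), [x⁷] (size 2), [x⁴] (size 1), [x⁶] (size 1), [y] (size 2), [x⁵y] (size 2), [x²y] (size 2), [x³y] (size 2).
Class equation: 1 + 2 + 1 + 2 + 1 + 1 + 2 + 2 + 2 + 2 = 16 = |G|. So G has 10 conjugacy classes.

Answer: 10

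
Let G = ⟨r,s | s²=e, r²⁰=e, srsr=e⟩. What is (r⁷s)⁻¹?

The order of (r⁷s) is 2 (smallest k with (r⁷s)ᵏ = e), so (r⁷s)⁻¹ = (r⁷s)¹ = r⁷s.
Check: (r⁷s) · (r⁷s) → (r⁷s) · r⁷ = s;   s · s = e, giving e as required.

Answer: r⁷s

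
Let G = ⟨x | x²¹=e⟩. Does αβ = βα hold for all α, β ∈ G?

G has a single generator, so G is cyclic and hence abelian.

Answer: Yes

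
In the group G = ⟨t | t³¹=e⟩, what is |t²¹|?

Compute successive powers until reaching e:
  (t²¹)¹ = t²¹, (t²¹)² = t¹¹, (t²¹)³ = t, (t²¹)⁴ = t²², (t²¹)⁵ = t¹², (t²¹)⁶ = t², (t²¹)⁷ = t²³, (t²¹)⁸ = t¹³, (t²¹)⁹ = t³, (t²¹)¹⁰ = t²⁴, (t²¹)¹¹ = t¹⁴, (t²¹)¹² = t⁴, (t²¹)¹³ = t²⁵, (t²¹)¹⁴ = t¹⁵, (t²¹)¹⁵ = t⁵, (t²¹)¹⁶ = t²⁶, (t²¹)¹⁷ = t¹⁶, (t²¹)¹⁸ = t⁶, (t²¹)¹⁹ = t²⁷, (t²¹)²⁰ = t¹⁷, (t²¹)²¹ = t⁷, (t²¹)²² = t²⁸, (t²¹)²³ = t¹⁸, (t²¹)²⁴ = t⁸, (t²¹)²⁵ = t²⁹, (t²¹)²⁶ = t¹⁹, (t²¹)²⁷ = t⁹, (t²¹)²⁸ = t³⁰, (t²¹)²⁹ = t²⁰, (t²¹)³⁰ = t¹⁰, (t²¹)³¹ = e.
The smallest positive k with (t²¹)ᵏ = e is 31.

Answer: 31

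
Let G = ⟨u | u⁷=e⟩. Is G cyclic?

|G| = 7. The element u has order 7 (its powers give 7 distinct elements), so ⟨u⟩ = G and G is cyclic.

Answer: Yes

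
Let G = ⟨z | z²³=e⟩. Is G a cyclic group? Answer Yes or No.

|G| = 23. The element z has order 23 (its powers give 23 distinct elements), so ⟨z⟩ = G and G is cyclic.

Answer: Yes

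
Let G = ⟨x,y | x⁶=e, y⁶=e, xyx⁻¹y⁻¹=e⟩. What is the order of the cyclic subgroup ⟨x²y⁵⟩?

|⟨x²y⁵⟩| equals the order of x²y⁵. Compute successive powers until reaching e:
  (x²y⁵)¹ = x²y⁵, (x²y⁵)² = x⁴y⁴, (x²y⁵)³ = y³, (x²y⁵)⁴ = x²y², (x²y⁵)⁵ = x⁴y, (x²y⁵)⁶ = e.
The smallest positive k with (x²y⁵)ᵏ = e is 6, so |⟨x²y⁵⟩| = 6.

Answer: 6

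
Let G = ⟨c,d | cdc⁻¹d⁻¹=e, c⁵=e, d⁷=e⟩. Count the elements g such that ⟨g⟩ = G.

G is cyclic of order 35. An element generates G iff its order is 35, and a cyclic group of order 35 has exactly φ(35) = 24 such elements.

Answer: 24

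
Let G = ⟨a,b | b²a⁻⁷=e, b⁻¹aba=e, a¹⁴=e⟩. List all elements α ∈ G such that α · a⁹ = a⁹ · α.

⟨a⁹⟩ ⊆ C_G(a⁹) since powers of a⁹ commute with a⁹; so |C_G(a⁹)| ≥ |⟨a⁹⟩| = 14.
By orbit–stabilizer, |C_G(a⁹)| = |G| / |conj. class of a⁹| = 28 / 2 = 14.
The 14 elements commuting with a⁹ are {e, a, a², a³, a⁴, a⁵, a⁶, a⁷, a⁸, a⁹, a¹⁰, a¹¹, a¹², a¹³}.

Answer: {e, a, a², a³, a⁴, a⁵, a⁶, a⁷, a⁸, a⁹, a¹⁰, a¹¹, a¹², a¹³}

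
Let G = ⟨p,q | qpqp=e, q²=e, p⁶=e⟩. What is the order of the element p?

Compute successive powers until reaching e:
  p¹ = p, p² = p², p³ = p³, p⁴ = p⁴, p⁵ = p⁵, p⁶ = e.
The smallest positive k with pᵏ = e is 6.

Answer: 6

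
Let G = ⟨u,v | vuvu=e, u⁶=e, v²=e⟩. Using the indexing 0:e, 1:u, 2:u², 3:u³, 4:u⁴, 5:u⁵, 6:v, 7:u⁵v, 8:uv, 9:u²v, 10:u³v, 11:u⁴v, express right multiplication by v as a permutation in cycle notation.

(0 6)(1 8)(2 9)(3 10)(4 11)(5 7)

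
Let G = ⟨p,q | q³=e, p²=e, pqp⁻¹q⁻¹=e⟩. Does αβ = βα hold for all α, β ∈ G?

Each pair of generators commutes: p·q = pq = q·p. Since the generators pairwise commute, every element of G commutes with every other, so G is abelian.

Answer: Yes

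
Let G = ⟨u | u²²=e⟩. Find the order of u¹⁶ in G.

Compute successive powers until reaching e:
  (u¹⁶)¹ = u¹⁶, (u¹⁶)² = u¹⁰, (u¹⁶)³ = u⁴, (u¹⁶)⁴ = u²⁰, (u¹⁶)⁵ = u¹⁴, (u¹⁶)⁶ = u⁸, (u¹⁶)⁷ = u², (u¹⁶)⁸ = u¹⁸, (u¹⁶)⁹ = u¹², (u¹⁶)¹⁰ = u⁶, (u¹⁶)¹¹ = e.
The smallest positive k with (u¹⁶)ᵏ = e is 11.

Answer: 11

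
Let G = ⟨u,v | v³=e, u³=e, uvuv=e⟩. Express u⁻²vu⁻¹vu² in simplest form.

Multiply left to right, reducing at each step:
  u · v = uv
  (uv) · u⁻¹ = v²u
  (v²u) · v = vu²
  (vu²) · u² = u²v²

Answer: u²v²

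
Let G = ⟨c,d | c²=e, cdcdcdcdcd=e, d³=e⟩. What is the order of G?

Enumerate words in the generators, reducing via the relations: the distinct elements are
  {c, d, e, cd, dc, d², cdc, cd², dcd, d²c, cdcd, cd²c, dcdc, dcd², d²cd, cdcdc, cdcd², cd²cd, dcd²c, d²cdc, d²cd², cdcd²c, cd²cdc, cd²cd², dcdcd², dcd²cd, d²cdcd, d²cd²c, cdcd²cd, cd²cdcd, cd²cd²c, dcdcd²c, dcd²cdc, dcd²cd², d²cdcd², d²cd²cd, cdcd²cdc, cdcd²cd², cd²cdcd², dcdcd²cd, dcd²cdcd, d²cdcd²c, d²cd²cdc, cdcd²cdcd, cd²cdcd²c, dcdcd²cd², dcd²cdcd², d²cdcd²cd, d²cd²cdcd, cdcd²cdcd², cd²cdcd²cd, dcd²cdcd²c, d²cdcd²cdc, d²cdcd²cd², d²cd²cdcd², cdcd²cdcd²c, cd²cdcd²cdc, cd²cdcd²cd², dcd²cdcd²cd, cdcd²cdcd²cd}.
No further products give new elements, so |G| = 60.

Answer: 60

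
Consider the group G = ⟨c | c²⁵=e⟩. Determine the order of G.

G is generated by a single element, so G is cyclic. The relator gives c²⁵ = e and no smaller power is forced to be e, so the 25 powers {c, e, c², c³, c⁴, c⁵, c⁶, c⁷, c⁸, c⁹, c²², c²³, c²¹, c²⁰, c²⁴, c¹², c¹³, c¹¹, c¹⁰, c¹⁴, c¹⁵, c¹⁶, c¹⁷, c¹⁸, c¹⁹} are distinct. Hence |G| = 25.

Answer: 25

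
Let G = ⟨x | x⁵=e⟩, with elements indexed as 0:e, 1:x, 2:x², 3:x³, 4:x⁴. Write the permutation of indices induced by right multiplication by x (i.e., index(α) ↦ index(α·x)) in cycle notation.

(0 1 2 3 4)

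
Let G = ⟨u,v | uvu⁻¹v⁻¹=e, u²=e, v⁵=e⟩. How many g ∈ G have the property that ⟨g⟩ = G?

G is cyclic of order 10. An element generates G iff its order is 10, and a cyclic group of order 10 has exactly φ(10) = 4 such elements.

Answer: 4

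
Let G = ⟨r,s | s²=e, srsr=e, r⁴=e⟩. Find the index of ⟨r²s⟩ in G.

First find ord(r²s) by computing successive powers:
  (r²s)¹ = r²s, (r²s)² = e.
So |⟨r²s⟩| = ord(r²s) = 2. With |G| = 8, by Lagrange [G : ⟨r²s⟩] = 8/2 = 4.

Answer: 4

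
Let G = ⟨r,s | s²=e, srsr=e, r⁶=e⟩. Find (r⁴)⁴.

Compute successive powers of (r⁴), reducing at each step:
  (r⁴)²: (r⁴) · r⁴ = r²
  (r⁴)³: (r²) · r⁴ = e
  (r⁴)⁴: e · r⁴ = r⁴

Answer: r⁴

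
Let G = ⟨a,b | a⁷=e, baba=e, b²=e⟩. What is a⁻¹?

The order of a is 7 (smallest k with aᵏ = e), so a⁻¹ = a⁶ = a⁶.
Check: a · (a⁶) → a · a⁶ = e, giving e as required.

Answer: a⁶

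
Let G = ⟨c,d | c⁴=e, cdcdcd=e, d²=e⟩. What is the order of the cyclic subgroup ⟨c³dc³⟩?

|⟨c³dc³⟩| equals the order of c³dc³. Compute successive powers until reaching e:
  (c³dc³)¹ = c³dc³, (c³dc³)² = dc²d, (c³dc³)³ = cdc, (c³dc³)⁴ = e.
The smallest positive k with (c³dc³)ᵏ = e is 4, so |⟨c³dc³⟩| = 4.

Answer: 4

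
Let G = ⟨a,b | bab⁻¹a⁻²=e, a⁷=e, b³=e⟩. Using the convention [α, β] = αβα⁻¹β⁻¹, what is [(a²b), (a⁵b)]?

[(a²b), (a⁵b)] = (a²b)·(a⁵b)·(a²b)⁻¹·(a⁵b)⁻¹.
  (a²b) · (a⁵b) = a⁵b²
  (a⁵b²) · (a⁶b²) = ab
  (ab) · (ab²) = a³

Answer: a³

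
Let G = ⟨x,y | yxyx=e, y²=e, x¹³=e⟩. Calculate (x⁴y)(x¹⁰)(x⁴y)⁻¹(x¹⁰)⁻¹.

[(x⁴y), (x¹⁰)] = (x⁴y)·(x¹⁰)·(x⁴y)⁻¹·(x¹⁰)⁻¹.
  (x⁴y) · (x¹⁰) = x⁷y
  (x⁷y) · (x⁴y) = x³
  (x³) · (x³) = x⁶

Answer: x⁶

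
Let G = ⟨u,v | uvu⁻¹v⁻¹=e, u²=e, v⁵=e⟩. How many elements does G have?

Enumerate words in the generators, reducing via the relations: the distinct elements are
  {e, u, v, uv, v², v³, v⁴, uv², uv³, uv⁴}.
No further products give new elements, so |G| = 10.

Answer: 10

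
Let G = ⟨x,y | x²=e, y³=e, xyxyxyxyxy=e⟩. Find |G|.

Enumerate words in the generators, reducing via the relations: the distinct elements are
  {e, x, y, xy, yx, y², xyx, xy², yxy, y²x, xyxy, xy²x, yxyx, yxy², y²xy, xyxyx, xyxy², xy²xy, yxy²x, y²xyx, y²xy², xyxy²x, xy²xyx, xy²xy², yxyxy², yxy²xy, y²xyxy, y²xy²x, xyxy²xy, xy²xyxy, xy²xy²x, yxyxy²x, yxy²xyx, yxy²xy², y²xyxy², y²xy²xy, xyxy²xyx, xyxy²xy², xy²xyxy², yxyxy²xy, yxy²xyxy, y²xyxy²x, y²xy²xyx, xyxy²xyxy, xy²xyxy²x, yxyxy²xy², yxy²xyxy², y²xyxy²xy, y²xy²xyxy, xyxy²xyxy², xy²xyxy²xy, yxy²xyxy²x, y²xyxy²xyx, y²xyxy²xy², y²xy²xyxy², xyxy²xyxy²x, xy²xyxy²xyx, xy²xyxy²xy², yxy²xyxy²xy, xyxy²xyxy²xy}.
No further products give new elements, so |G| = 60.

Answer: 60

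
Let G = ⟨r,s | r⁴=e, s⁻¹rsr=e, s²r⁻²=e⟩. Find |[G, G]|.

G' = [G, G] is generated by all commutators. The generator-pair commutators are: [r, s] = r².
The subgroup they normally generate is {e, r²}, of order 2.
Check: |G/G'| = 8/2 = 4 is the order of the abelianisation.

Answer: 2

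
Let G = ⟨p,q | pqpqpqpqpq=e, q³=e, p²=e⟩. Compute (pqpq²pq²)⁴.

Compute successive powers of (pqpq²pq²), reducing at each step:
  (pqpq²pq²)²: (pqpq²pq²) · p = pq²pqpq;   (pq²pqpq) · q = pq²pqpq²;   (pq²pqpq²) · p = pq²pqpq²p;   (pq²pqpq²p) · q² = pq²pqpq²pq²;   (pq²pqpq²pq²) · p = qpqpq²pq;   (qpqpq²pq) · q² = qpqpq²p
  (pqpq²pq²)³: (qpqpq²p) · p = qpqpq²;   (qpqpq²) · q = qpqp;   (qpqp) · p = qpq;   (qpq) · q² = qp;   (qp) · p = q;   q · q² = e
  (pqpq²pq²)⁴: e · p = p;   p · q = pq;   (pq) · p = pqp;   (pqp) · q² = pqpq²;   (pqpq²) · p = pqpq²p;   (pqpq²p) · q² = pqpq²pq²

Answer: pqpq²pq²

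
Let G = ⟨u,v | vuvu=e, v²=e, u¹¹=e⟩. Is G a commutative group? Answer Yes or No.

u·v = uv but v·u = u¹⁰v, so u·v ≠ v·u and G is not abelian.

Answer: No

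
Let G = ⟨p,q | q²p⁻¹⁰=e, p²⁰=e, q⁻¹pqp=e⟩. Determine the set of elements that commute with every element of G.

An element z ∈ Z(G) iff z commutes with every generator.
For example p¹⁰ is central: (p¹⁰)·p = p¹¹ = p·(p¹⁰); (p¹⁰)·q = q⁻¹ = q·(p¹⁰).
Whereas p ∉ Z(G) since p·q = pq ≠ p⁹q⁻¹ = q·p.
Checking each of the 40 elements this way gives Z(G) = {e, p¹⁰}, of order 2.

Answer: {e, p¹⁰}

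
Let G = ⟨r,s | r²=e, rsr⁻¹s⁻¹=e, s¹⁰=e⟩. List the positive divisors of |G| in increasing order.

|G| = 20 = 2² · 5. By Lagrange's theorem the order of any subgroup divides 20; the divisors of 20 are 1, 2, 4, 5, 10, 20.

Answer: 1, 2, 4, 5, 10, 20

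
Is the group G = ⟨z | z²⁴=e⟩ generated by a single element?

|G| = 24. The element z has order 24 (its powers give 24 distinct elements), so ⟨z⟩ = G and G is cyclic.

Answer: Yes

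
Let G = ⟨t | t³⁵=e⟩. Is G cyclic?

|G| = 35. The element t has order 35 (its powers give 35 distinct elements), so ⟨t⟩ = G and G is cyclic.

Answer: Yes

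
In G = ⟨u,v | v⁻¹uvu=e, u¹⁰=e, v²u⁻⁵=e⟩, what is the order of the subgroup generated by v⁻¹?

|⟨v⁻¹⟩| equals the order of v⁻¹. Compute successive powers until reaching e:
  (v⁻¹)¹ = v⁻¹, (v⁻¹)² = u⁵, (v⁻¹)³ = v, (v⁻¹)⁴ = e.
The smallest positive k with (v⁻¹)ᵏ = e is 4, so |⟨v⁻¹⟩| = 4.

Answer: 4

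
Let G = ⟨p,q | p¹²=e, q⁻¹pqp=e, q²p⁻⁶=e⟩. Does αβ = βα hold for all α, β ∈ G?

p·q = pq but q·p = p⁵q⁻¹, so p·q ≠ q·p and G is not abelian.

Answer: No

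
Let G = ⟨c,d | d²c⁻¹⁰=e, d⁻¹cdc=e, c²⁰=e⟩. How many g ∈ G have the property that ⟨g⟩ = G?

⟨g⟩ = G would require ord(g) = |G| = 40, but the maximum element order in G is 20 < 40. So G is not cyclic and no single element generates it: the count is 0.

Answer: 0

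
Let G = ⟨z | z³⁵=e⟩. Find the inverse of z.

The order of z is 35 (smallest k with zᵏ = e), so z⁻¹ = z³⁴ = z³⁴.
Check: z · (z³⁴) → z · z³⁴ = e, giving e as required.

Answer: z³⁴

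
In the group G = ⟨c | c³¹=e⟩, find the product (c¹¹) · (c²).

Compute (c¹¹) · (c²) by multiplying left to right and reducing via the relations at each step:
  (c¹¹) · c² = c¹³

Answer: c¹³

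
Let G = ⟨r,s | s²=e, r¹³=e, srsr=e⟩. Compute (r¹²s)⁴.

Compute successive powers of (r¹²s), reducing at each step:
  (r¹²s)²: (r¹²s) · r¹² = s;   s · s = e
  (r¹²s)³: e · r¹² = r¹²;   (r¹²) · s = r¹²s
  (r¹²s)⁴: (r¹²s) · r¹² = s;   s · s = e

Answer: e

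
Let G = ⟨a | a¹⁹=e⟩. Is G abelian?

G has a single generator, so G is cyclic and hence abelian.

Answer: Yes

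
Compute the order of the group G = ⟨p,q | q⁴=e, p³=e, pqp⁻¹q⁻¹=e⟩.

Enumerate words in the generators, reducing via the relations: the distinct elements are
  {e, p, q, pq, p², q², q³, pq², pq³, p²q, p²q², p²q³}.
No further products give new elements, so |G| = 12.

Answer: 12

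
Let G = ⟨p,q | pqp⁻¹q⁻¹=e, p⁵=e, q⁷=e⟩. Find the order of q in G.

Compute successive powers until reaching e:
  q¹ = q, q² = q², q³ = q³, q⁴ = q⁴, q⁵ = q⁵, q⁶ = q⁶, q⁷ = e.
The smallest positive k with qᵏ = e is 7.

Answer: 7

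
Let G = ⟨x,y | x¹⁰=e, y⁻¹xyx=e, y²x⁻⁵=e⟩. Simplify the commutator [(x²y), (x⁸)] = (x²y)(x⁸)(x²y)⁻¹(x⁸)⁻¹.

[(x²y), (x⁸)] = (x²y)·(x⁸)·(x²y)⁻¹·(x⁸)⁻¹.
  (x²y) · (x⁸) = x⁴y
  (x⁴y) · (x²y⁻¹) = x²
  (x²) · (x²) = x⁴

Answer: x⁴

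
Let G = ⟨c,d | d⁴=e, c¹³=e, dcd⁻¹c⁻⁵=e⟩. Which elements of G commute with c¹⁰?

⟨c¹⁰⟩ ⊆ C_G(c¹⁰) since powers of c¹⁰ commute with c¹⁰; so |C_G(c¹⁰)| ≥ |⟨c¹⁰⟩| = 13.
By orbit–stabilizer, |C_G(c¹⁰)| = |G| / |conj. class of c¹⁰| = 52 / 4 = 13.
The 13 elements commuting with c¹⁰ are {e, c, c², c³, c⁴, c⁵, c⁶, c⁷, c⁸, c⁹, c¹⁰, c¹¹, c¹²}.

Answer: {e, c, c², c³, c⁴, c⁵, c⁶, c⁷, c⁸, c⁹, c¹⁰, c¹¹, c¹²}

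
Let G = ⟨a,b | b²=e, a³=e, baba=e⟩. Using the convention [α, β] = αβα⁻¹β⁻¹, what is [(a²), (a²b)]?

[(a²), (a²b)] = (a²)·(a²b)·(a²)⁻¹·(a²b)⁻¹.
  (a²) · (a²b) = ab
  (ab) · a = b
  b · (a²b) = a

Answer: a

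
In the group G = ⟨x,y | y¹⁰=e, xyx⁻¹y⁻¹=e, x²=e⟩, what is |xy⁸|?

Compute successive powers until reaching e:
  (xy⁸)¹ = xy⁸, (xy⁸)² = y⁶, (xy⁸)³ = xy⁴, (xy⁸)⁴ = y², (xy⁸)⁵ = x, (xy⁸)⁶ = y⁸, (xy⁸)⁷ = xy⁶, (xy⁸)⁸ = y⁴, (xy⁸)⁹ = xy², (xy⁸)¹⁰ = e.
The smallest positive k with (xy⁸)ᵏ = e is 10.

Answer: 10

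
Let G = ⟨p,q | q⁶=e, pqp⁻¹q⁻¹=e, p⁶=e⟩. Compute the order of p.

Compute successive powers until reaching e:
  p¹ = p, p² = p², p³ = p³, p⁴ = p⁴, p⁵ = p⁵, p⁶ = e.
The smallest positive k with pᵏ = e is 6.

Answer: 6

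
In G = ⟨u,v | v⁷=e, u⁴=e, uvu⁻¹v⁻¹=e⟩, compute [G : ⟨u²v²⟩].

First find ord(u²v²) by computing successive powers:
  (u²v²)¹ = u²v², (u²v²)² = v⁴, (u²v²)³ = u²v⁶, (u²v²)⁴ = v, (u²v²)⁵ = u²v³, (u²v²)⁶ = v⁵, (u²v²)⁷ = u², (u²v²)⁸ = v², (u²v²)⁹ = u²v⁴, (u²v²)¹⁰ = v⁶, (u²v²)¹¹ = u²v, (u²v²)¹² = v³, (u²v²)¹³ = u²v⁵, (u²v²)¹⁴ = e.
So |⟨u²v²⟩| = ord(u²v²) = 14. With |G| = 28, by Lagrange [G : ⟨u²v²⟩] = 28/14 = 2.

Answer: 2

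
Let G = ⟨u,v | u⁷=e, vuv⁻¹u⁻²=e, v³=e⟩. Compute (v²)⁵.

Compute successive powers of (v²), reducing at each step:
  (v²)²: (v²) · v² = v
  (v²)³: v · v² = e
  (v²)⁴: e · v² = v²
  (v²)⁵: (v²) · v² = v

Answer: v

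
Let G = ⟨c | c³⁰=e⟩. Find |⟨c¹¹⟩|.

|⟨c¹¹⟩| equals the order of c¹¹. Compute successive powers until reaching e:
  (c¹¹)¹ = c¹¹, (c¹¹)² = c²², (c¹¹)³ = c³, (c¹¹)⁴ = c¹⁴, (c¹¹)⁵ = c²⁵, (c¹¹)⁶ = c⁶, (c¹¹)⁷ = c¹⁷, (c¹¹)⁸ = c²⁸, (c¹¹)⁹ = c⁹, (c¹¹)¹⁰ = c²⁰, (c¹¹)¹¹ = c, (c¹¹)¹² = c¹², (c¹¹)¹³ = c²³, (c¹¹)¹⁴ = c⁴, (c¹¹)¹⁵ = c¹⁵, (c¹¹)¹⁶ = c²⁶, (c¹¹)¹⁷ = c⁷, (c¹¹)¹⁸ = c¹⁸, (c¹¹)¹⁹ = c²⁹, (c¹¹)²⁰ = c¹⁰, (c¹¹)²¹ = c²¹, (c¹¹)²² = c², (c¹¹)²³ = c¹³, (c¹¹)²⁴ = c²⁴, (c¹¹)²⁵ = c⁵, (c¹¹)²⁶ = c¹⁶, (c¹¹)²⁷ = c²⁷, (c¹¹)²⁸ = c⁸, (c¹¹)²⁹ = c¹⁹, (c¹¹)³⁰ = e.
The smallest positive k with (c¹¹)ᵏ = e is 30, so |⟨c¹¹⟩| = 30.

Answer: 30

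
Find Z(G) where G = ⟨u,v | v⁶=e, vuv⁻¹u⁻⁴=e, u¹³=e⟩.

An element z ∈ Z(G) iff z commutes with every generator.
For example e is central: e·u = u = u·e; e·v = v = v·e.
Whereas u ∉ Z(G) since u·v = uv ≠ u⁴v = v·u.
Checking each of the 78 elements this way gives Z(G) = {e}, of order 1.

Answer: {e}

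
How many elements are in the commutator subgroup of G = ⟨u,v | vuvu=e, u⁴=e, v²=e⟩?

G' = [G, G] is generated by all commutators. The generator-pair commutators are: [u, v] = u².
The subgroup they normally generate is {e, u²}, of order 2.
Check: |G/G'| = 8/2 = 4 is the order of the abelianisation.

Answer: 2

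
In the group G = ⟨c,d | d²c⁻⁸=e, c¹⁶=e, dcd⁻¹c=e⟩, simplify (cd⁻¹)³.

Compute successive powers of (cd⁻¹), reducing at each step:
  (cd⁻¹)²: (cd⁻¹) · c = d⁻¹;   (d⁻¹) · d⁻¹ = c⁸
  (cd⁻¹)³: (c⁸) · c = c⁹;   (c⁹) · d⁻¹ = cd

Answer: cd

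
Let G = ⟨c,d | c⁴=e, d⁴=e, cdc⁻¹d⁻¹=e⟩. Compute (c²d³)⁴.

Compute successive powers of (c²d³), reducing at each step:
  (c²d³)²: (c²d³) · c² = d³;   (d³) · d³ = d²
  (c²d³)³: (d²) · c² = c²d²;   (c²d²) · d³ = c²d
  (c²d³)⁴: (c²d) · c² = d;   d · d³ = e

Answer: e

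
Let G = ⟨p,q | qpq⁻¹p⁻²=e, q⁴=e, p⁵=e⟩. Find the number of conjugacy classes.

The conjugacy classes (representative and size) are:
  [e] (size 1), [p⁴] (size 4), [p²q] (size 5), [q²] (size 5), [p³q³] (size 5).
Class equation: 1 + 4 + 5 + 5 + 5 = 20 = |G|. So G has 5 conjugacy classes.

Answer: 5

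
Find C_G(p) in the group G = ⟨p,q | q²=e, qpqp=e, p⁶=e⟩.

⟨p⟩ ⊆ C_G(p) since powers of p commute with p; so |C_G(p)| ≥ |⟨p⟩| = 6.
By orbit–stabilizer, |C_G(p)| = |G| / |conj. class of p| = 12 / 2 = 6.
The 6 elements commuting with p are {e, p, p², p³, p⁴, p⁵}.

Answer: {e, p, p², p³, p⁴, p⁵}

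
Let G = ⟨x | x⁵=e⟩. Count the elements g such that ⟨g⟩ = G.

G is cyclic of order 5. An element generates G iff its order is 5, and a cyclic group of order 5 has exactly φ(5) = 4 such elements.

Answer: 4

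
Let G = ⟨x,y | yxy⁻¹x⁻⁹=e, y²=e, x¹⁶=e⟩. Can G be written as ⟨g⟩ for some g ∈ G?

Every cyclic group is abelian. But x·y = xy while y·x = x⁹y, so x·y ≠ y·x and G is not abelian. Hence G is not cyclic.

Answer: No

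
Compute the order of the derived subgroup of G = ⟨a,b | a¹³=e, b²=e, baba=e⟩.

G' = [G, G] is generated by all commutators. The generator-pair commutators are: [a, b] = a².
The subgroup they normally generate is {e, a, a², a³, a⁴, a⁵, a⁶, a⁷, a⁸, a⁹, a¹⁰, a¹¹, a¹²}, of order 13.
Check: |G/G'| = 26/13 = 2 is the order of the abelianisation.

Answer: 13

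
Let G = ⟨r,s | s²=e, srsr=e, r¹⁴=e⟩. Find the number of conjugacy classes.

The conjugacy classes (representative and size) are:
  [e] (size 1), [r¹³] (size 2), [r²] (size 2), [r³] (size 2), [r¹⁰] (size 2), [r⁵] (size 2), [r⁸] (size 2), [r⁷] (size 1), [r⁶s] (size 7), [r⁹s] (size 7).
Class equation: 1 + 2 + 2 + 2 + 2 + 2 + 2 + 1 + 7 + 7 = 28 = |G|. So G has 10 conjugacy classes.

Answer: 10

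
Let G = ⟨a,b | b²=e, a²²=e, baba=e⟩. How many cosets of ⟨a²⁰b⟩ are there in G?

First find ord(a²⁰b) by computing successive powers:
  (a²⁰b)¹ = a²⁰b, (a²⁰b)² = e.
So |⟨a²⁰b⟩| = ord(a²⁰b) = 2. With |G| = 44, by Lagrange [G : ⟨a²⁰b⟩] = 44/2 = 22.

Answer: 22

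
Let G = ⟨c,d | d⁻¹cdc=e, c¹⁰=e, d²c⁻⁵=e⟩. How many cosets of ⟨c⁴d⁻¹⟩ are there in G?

First find ord(c⁴d⁻¹) by computing successive powers:
  (c⁴d⁻¹)¹ = c⁴d⁻¹, (c⁴d⁻¹)² = c⁵, (c⁴d⁻¹)³ = c⁴d, (c⁴d⁻¹)⁴ = e.
So |⟨c⁴d⁻¹⟩| = ord(c⁴d⁻¹) = 4. With |G| = 20, by Lagrange [G : ⟨c⁴d⁻¹⟩] = 20/4 = 5.

Answer: 5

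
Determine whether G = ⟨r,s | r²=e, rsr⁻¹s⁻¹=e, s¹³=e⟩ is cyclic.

|G| = 26. The element rs has order 26 (its powers give 26 distinct elements), so ⟨rs⟩ = G and G is cyclic.

Answer: Yes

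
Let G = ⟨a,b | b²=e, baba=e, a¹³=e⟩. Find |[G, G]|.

G' = [G, G] is generated by all commutators. The generator-pair commutators are: [a, b] = a².
The subgroup they normally generate is {e, a, a², a³, a⁴, a⁵, a⁶, a⁷, a⁸, a⁹, a¹⁰, a¹¹, a¹²}, of order 13.
Check: |G/G'| = 26/13 = 2 is the order of the abelianisation.

Answer: 13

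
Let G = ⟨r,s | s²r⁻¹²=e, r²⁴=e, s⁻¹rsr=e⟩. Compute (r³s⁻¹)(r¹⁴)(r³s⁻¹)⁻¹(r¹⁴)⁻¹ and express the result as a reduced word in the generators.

[(r³s⁻¹), (r¹⁴)] = (r³s⁻¹)·(r¹⁴)·(r³s⁻¹)⁻¹·(r¹⁴)⁻¹.
  (r³s⁻¹) · (r¹⁴) = rs
  (rs) · (r³s) = r¹⁰
  (r¹⁰) · (r¹⁰) = r²⁰

Answer: r²⁰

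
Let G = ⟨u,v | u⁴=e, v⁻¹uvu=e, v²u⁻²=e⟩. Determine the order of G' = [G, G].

G' = [G, G] is generated by all commutators. The generator-pair commutators are: [u, v] = u².
The subgroup they normally generate is {e, u²}, of order 2.
Check: |G/G'| = 8/2 = 4 is the order of the abelianisation.

Answer: 2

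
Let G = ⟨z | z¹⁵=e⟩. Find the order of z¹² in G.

Compute successive powers until reaching e:
  (z¹²)¹ = z¹², (z¹²)² = z⁹, (z¹²)³ = z⁶, (z¹²)⁴ = z³, (z¹²)⁵ = e.
The smallest positive k with (z¹²)ᵏ = e is 5.

Answer: 5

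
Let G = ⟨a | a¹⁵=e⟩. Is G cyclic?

|G| = 15. The element a has order 15 (its powers give 15 distinct elements), so ⟨a⟩ = G and G is cyclic.

Answer: Yes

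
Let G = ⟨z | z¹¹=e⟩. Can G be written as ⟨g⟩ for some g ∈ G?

|G| = 11. The element z has order 11 (its powers give 11 distinct elements), so ⟨z⟩ = G and G is cyclic.

Answer: Yes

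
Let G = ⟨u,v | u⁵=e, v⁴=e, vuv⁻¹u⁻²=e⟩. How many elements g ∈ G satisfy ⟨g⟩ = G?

⟨g⟩ = G would require ord(g) = |G| = 20, but the maximum element order in G is 5 < 20. So G is not cyclic and no single element generates it: the count is 0.

Answer: 0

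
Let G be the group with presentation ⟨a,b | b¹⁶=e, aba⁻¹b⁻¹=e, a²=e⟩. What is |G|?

Enumerate words in the generators, reducing via the relations: the distinct elements are
  {a, b, e, ab, b², b³, b⁴, b⁵, b⁶, b⁷, b⁸, b⁹, ab², ab³, ab⁴, ab⁵, ab⁶, ab⁷, ab⁸, ab⁹, b¹², b¹³, b¹¹, b¹⁰, b¹⁴, b¹⁵, ab¹², ab¹³, ab¹¹, ab¹⁰, ab¹⁴, ab¹⁵}.
No further products give new elements, so |G| = 32.

Answer: 32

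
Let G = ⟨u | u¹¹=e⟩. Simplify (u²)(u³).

Compute (u²) · (u³) by multiplying left to right and reducing via the relations at each step:
  (u²) · u³ = u⁵

Answer: u⁵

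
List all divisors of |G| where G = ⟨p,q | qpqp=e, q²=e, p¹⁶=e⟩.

|G| = 32 = 2⁵. By Lagrange's theorem the order of any subgroup divides 32; the divisors of 32 are 1, 2, 4, 8, 16, 32.

Answer: 1, 2, 4, 8, 16, 32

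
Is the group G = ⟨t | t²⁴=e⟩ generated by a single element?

|G| = 24. The element t has order 24 (its powers give 24 distinct elements), so ⟨t⟩ = G and G is cyclic.

Answer: Yes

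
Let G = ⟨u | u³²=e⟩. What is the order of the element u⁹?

Compute successive powers until reaching e:
  (u⁹)¹ = u⁹, (u⁹)² = u¹⁸, (u⁹)³ = u²⁷, (u⁹)⁴ = u⁴, (u⁹)⁵ = u¹³, (u⁹)⁶ = u²², (u⁹)⁷ = u³¹, (u⁹)⁸ = u⁸, (u⁹)⁹ = u¹⁷, (u⁹)¹⁰ = u²⁶, (u⁹)¹¹ = u³, (u⁹)¹² = u¹², (u⁹)¹³ = u²¹, (u⁹)¹⁴ = u³⁰, (u⁹)¹⁵ = u⁷, (u⁹)¹⁶ = u¹⁶, (u⁹)¹⁷ = u²⁵, (u⁹)¹⁸ = u², (u⁹)¹⁹ = u¹¹, (u⁹)²⁰ = u²⁰, (u⁹)²¹ = u²⁹, (u⁹)²² = u⁶, (u⁹)²³ = u¹⁵, (u⁹)²⁴ = u²⁴, (u⁹)²⁵ = u, (u⁹)²⁶ = u¹⁰, (u⁹)²⁷ = u¹⁹, (u⁹)²⁸ = u²⁸, (u⁹)²⁹ = u⁵, (u⁹)³⁰ = u¹⁴, (u⁹)³¹ = u²³, (u⁹)³² = e.
The smallest positive k with (u⁹)ᵏ = e is 32.

Answer: 32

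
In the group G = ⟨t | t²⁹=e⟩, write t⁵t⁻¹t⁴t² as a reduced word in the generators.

Multiply left to right, reducing at each step:
  (t⁵) · t⁻¹ = t⁴
  (t⁴) · t⁴ = t⁸
  (t⁸) · t² = t¹⁰

Answer: t¹⁰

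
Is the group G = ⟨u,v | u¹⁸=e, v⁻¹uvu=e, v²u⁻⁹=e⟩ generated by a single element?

Every cyclic group is abelian. But u·v = uv while v·u = u⁸v⁻¹, so u·v ≠ v·u and G is not abelian. Hence G is not cyclic.

Answer: No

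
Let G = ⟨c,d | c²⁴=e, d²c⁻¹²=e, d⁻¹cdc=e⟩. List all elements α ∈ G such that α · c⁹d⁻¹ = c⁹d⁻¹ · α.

⟨c⁹d⁻¹⟩ ⊆ C_G(c⁹d⁻¹) since powers of c⁹d⁻¹ commute with c⁹d⁻¹; so |C_G(c⁹d⁻¹)| ≥ |⟨c⁹d⁻¹⟩| = 4.
By orbit–stabilizer, |C_G(c⁹d⁻¹)| = |G| / |conj. class of c⁹d⁻¹| = 48 / 12 = 4.
The 4 elements commuting with c⁹d⁻¹ are {e, c¹², c⁹d, c⁹d⁻¹}.

Answer: {e, c¹², c⁹d, c⁹d⁻¹}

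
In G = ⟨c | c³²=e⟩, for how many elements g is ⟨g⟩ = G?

G is cyclic of order 32. An element generates G iff its order is 32, and a cyclic group of order 32 has exactly φ(32) = 16 such elements.

Answer: 16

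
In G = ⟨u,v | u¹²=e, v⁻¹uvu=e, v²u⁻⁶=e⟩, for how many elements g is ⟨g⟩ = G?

⟨g⟩ = G would require ord(g) = |G| = 24, but the maximum element order in G is 12 < 24. So G is not cyclic and no single element generates it: the count is 0.

Answer: 0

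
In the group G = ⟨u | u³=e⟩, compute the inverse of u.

The order of u is 3 (smallest k with uᵏ = e), so u⁻¹ = u² = u².
Check: u · (u²) → u · u² = e, giving e as required.

Answer: u²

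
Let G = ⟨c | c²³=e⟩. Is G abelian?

G has a single generator, so G is cyclic and hence abelian.

Answer: Yes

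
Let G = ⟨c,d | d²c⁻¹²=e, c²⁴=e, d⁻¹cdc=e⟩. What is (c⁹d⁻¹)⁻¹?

The order of (c⁹d⁻¹) is 4 (smallest k with (c⁹d⁻¹)ᵏ = e), so (c⁹d⁻¹)⁻¹ = (c⁹d⁻¹)³ = c⁹d.
Check: (c⁹d⁻¹) · (c⁹d) → (c⁹d⁻¹) · c⁹ = d⁻¹;   (d⁻¹) · d = e, giving e as required.

Answer: c⁹d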